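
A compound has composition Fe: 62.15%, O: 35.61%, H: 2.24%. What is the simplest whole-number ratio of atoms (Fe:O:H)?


Assume 100 g of compound, divide each mass% by atomic mass to get moles, then normalize by the smallest to get a raw atom ratio.
Moles per 100 g: Fe: 62.15/55.845 = 1.1129, O: 35.61/15.999 = 2.2258, H: 2.24/1.008 = 2.2222
Raw ratio (divide by min = 1.1129): Fe: 1.0, O: 2.0, H: 1.997
Multiply by 1 to clear fractions: Fe: 1.0 ~= 1, O: 2.0 ~= 2, H: 1.997 ~= 2
Reduce by GCD to get the simplest whole-number ratio:

1:2:2


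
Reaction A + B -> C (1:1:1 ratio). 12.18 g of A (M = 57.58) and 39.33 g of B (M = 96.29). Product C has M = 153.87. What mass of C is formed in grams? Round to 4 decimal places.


Find moles of each reactant; the smaller value is the limiting reagent in a 1:1:1 reaction, so moles_C equals moles of the limiter.
n_A = mass_A / M_A = 12.18 / 57.58 = 0.211532 mol
n_B = mass_B / M_B = 39.33 / 96.29 = 0.408454 mol
Limiting reagent: A (smaller), n_limiting = 0.211532 mol
mass_C = n_limiting * M_C = 0.211532 * 153.87
mass_C = 32.54842884 g, rounded to 4 dp:

32.5484 g


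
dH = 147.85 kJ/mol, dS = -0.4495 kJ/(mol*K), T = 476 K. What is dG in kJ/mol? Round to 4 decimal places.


Gibbs: dG = dH - T*dS (consistent units, dS already in kJ/(mol*K)).
T*dS = 476 * -0.4495 = -213.962
dG = 147.85 - (-213.962)
dG = 361.812 kJ/mol, rounded to 4 dp:

361.8120 kJ/mol


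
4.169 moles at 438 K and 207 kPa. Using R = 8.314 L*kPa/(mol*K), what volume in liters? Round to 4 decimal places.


PV = nRT, solve for V = nRT / P.
nRT = 4.169 * 8.314 * 438 = 15181.5469
V = 15181.5469 / 207
V = 73.34080628 L, rounded to 4 dp:

73.3408 L


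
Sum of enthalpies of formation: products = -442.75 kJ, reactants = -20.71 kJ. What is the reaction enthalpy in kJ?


dH_rxn = sum(dH_f products) - sum(dH_f reactants)
dH_rxn = -442.75 - (-20.71)
dH_rxn = -422.04 kJ:

-422.04 kJ


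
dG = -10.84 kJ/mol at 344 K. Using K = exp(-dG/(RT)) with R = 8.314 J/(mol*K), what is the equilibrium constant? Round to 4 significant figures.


dG is in kJ/mol; multiply by 1000 to match R in J/(mol*K).
RT = 8.314 * 344 = 2860.016 J/mol
exponent = -dG*1000 / (RT) = -(-10.84*1000) / 2860.016 = 3.79018859
K = exp(3.79018859)
K = 44.264747, rounded to 4 significant figures:

44.26


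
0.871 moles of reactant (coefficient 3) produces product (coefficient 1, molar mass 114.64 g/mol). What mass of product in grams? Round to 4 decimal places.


Use the coefficient ratio to convert reactant moles to product moles, then multiply by the product's molar mass.
moles_P = moles_R * (coeff_P / coeff_R) = 0.871 * (1/3) = 0.290333
mass_P = moles_P * M_P = 0.290333 * 114.64
mass_P = 33.28377512 g, rounded to 4 dp:

33.2838 g


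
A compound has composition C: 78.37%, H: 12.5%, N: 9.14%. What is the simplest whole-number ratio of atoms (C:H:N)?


Assume 100 g of compound, divide each mass% by atomic mass to get moles, then normalize by the smallest to get a raw atom ratio.
Moles per 100 g: C: 78.37/12.011 = 6.5249, H: 12.5/1.008 = 12.4008, N: 9.14/14.007 = 0.6525
Raw ratio (divide by min = 0.6525): C: 9.999, H: 19.004, N: 1.0
Multiply by 1 to clear fractions: C: 9.999 ~= 10, H: 19.004 ~= 19, N: 1.0 ~= 1
Reduce by GCD to get the simplest whole-number ratio:

10:19:1


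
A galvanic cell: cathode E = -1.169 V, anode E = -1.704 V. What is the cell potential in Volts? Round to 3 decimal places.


Standard cell potential: E_cell = E_cathode - E_anode.
E_cell = -1.169 - (-1.704)
E_cell = 0.535 V, rounded to 3 dp:

0.535 V


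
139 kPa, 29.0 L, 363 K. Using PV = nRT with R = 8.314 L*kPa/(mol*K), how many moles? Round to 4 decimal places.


PV = nRT, solve for n = PV / (RT).
PV = 139 * 29.0 = 4031.0
RT = 8.314 * 363 = 3017.982
n = 4031.0 / 3017.982
n = 1.33566072 mol, rounded to 4 dp:

1.3357 mol


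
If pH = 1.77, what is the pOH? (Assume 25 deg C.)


At 25 deg C, pH + pOH = 14.
pOH = 14 - pH = 14 - 1.77
pOH = 12.23:

12.23


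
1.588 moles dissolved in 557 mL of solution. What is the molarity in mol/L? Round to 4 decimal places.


Convert volume to liters: V_L = V_mL / 1000.
V_L = 557 / 1000 = 0.557 L
M = n / V_L = 1.588 / 0.557
M = 2.85098743 mol/L, rounded to 4 dp:

2.8510 mol/L


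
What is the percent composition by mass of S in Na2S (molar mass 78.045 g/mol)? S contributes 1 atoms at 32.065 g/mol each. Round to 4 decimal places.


pct = 100 * (n_elem * M_elem) / M_total
mass_contribution = 1 * 32.065 = 32.065 g/mol
pct = 100 * 32.065 / 78.045
pct = 41.08527132 %, rounded to 4 dp:

41.0853 %


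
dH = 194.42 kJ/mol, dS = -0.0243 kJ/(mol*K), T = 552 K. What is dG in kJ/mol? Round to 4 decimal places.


Gibbs: dG = dH - T*dS (consistent units, dS already in kJ/(mol*K)).
T*dS = 552 * -0.0243 = -13.4136
dG = 194.42 - (-13.4136)
dG = 207.8336 kJ/mol, rounded to 4 dp:

207.8336 kJ/mol


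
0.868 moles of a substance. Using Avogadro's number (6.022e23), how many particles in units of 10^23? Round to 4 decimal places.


N = n * NA, then divide by 1e23 for the requested units.
N / 1e23 = n * 6.022
N / 1e23 = 0.868 * 6.022
N / 1e23 = 5.227096, rounded to 4 dp:

5.2271


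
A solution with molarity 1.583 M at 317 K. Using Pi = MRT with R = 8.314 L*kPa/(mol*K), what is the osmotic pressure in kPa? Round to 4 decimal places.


Osmotic pressure (van't Hoff): Pi = M*R*T.
RT = 8.314 * 317 = 2635.538
Pi = 1.583 * 2635.538
Pi = 4172.056654 kPa, rounded to 4 dp:

4172.0567 kPa


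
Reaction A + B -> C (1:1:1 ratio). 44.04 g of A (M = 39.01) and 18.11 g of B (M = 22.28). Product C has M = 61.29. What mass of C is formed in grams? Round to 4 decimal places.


Find moles of each reactant; the smaller value is the limiting reagent in a 1:1:1 reaction, so moles_C equals moles of the limiter.
n_A = mass_A / M_A = 44.04 / 39.01 = 1.128941 mol
n_B = mass_B / M_B = 18.11 / 22.28 = 0.812837 mol
Limiting reagent: B (smaller), n_limiting = 0.812837 mol
mass_C = n_limiting * M_C = 0.812837 * 61.29
mass_C = 49.81877973 g, rounded to 4 dp:

49.8188 g


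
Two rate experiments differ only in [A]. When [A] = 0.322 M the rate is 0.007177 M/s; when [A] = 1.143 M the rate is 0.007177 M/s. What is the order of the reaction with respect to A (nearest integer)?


Rate is proportional to [A]^n, so rate2/rate1 = ([A]2/[A]1)^n. Take logs to solve for n.
rate2/rate1 = 0.007177 / 0.007177 = 1.0
[A]2/[A]1 = 1.143 / 0.322 = 3.5497
n = ln(1.0) / ln(3.5497) = 0.0
Nearest integer order:

0


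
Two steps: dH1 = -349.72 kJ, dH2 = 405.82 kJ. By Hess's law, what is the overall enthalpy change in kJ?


Hess's law: enthalpy is a state function, so add the step enthalpies.
dH_total = dH1 + dH2 = -349.72 + (405.82)
dH_total = 56.1 kJ:

56.10 kJ


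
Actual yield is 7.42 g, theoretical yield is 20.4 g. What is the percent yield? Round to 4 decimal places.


% yield = 100 * actual / theoretical
% yield = 100 * 7.42 / 20.4
% yield = 36.37254902 %, rounded to 4 dp:

36.3725 %


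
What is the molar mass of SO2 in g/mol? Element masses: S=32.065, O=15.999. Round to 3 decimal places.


M = sum(count * atomic_mass) over atoms.
M = 1*32.065 + 2*15.999
M = 32.065 + 31.998
M = 64.063 g/mol, rounded to 3 dp:

64.063 g/mol


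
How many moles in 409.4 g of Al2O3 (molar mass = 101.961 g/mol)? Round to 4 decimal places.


n = mass / M
n = 409.4 / 101.961
n = 4.01526074 mol, rounded to 4 dp:

4.0153 mol


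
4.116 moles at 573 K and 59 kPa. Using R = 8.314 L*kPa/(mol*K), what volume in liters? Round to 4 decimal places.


PV = nRT, solve for V = nRT / P.
nRT = 4.116 * 8.314 * 573 = 19608.303
V = 19608.303 / 59
V = 332.34411864 L, rounded to 4 dp:

332.3441 L


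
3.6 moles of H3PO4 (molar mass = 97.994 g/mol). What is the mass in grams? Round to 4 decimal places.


mass = n * M
mass = 3.6 * 97.994
mass = 352.7784 g, rounded to 4 dp:

352.7784 g


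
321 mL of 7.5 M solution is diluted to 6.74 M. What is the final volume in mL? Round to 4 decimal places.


Dilution: M1*V1 = M2*V2, solve for V2.
V2 = M1*V1 / M2
V2 = 7.5 * 321 / 6.74
V2 = 2407.5 / 6.74
V2 = 357.1958457 mL, rounded to 4 dp:

357.1958 mL


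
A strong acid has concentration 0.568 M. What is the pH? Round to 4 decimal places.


A strong acid dissociates completely, so [H+] equals the given concentration.
pH = -log10([H+]) = -log10(0.568)
pH = 0.24565166, rounded to 4 dp:

0.2457


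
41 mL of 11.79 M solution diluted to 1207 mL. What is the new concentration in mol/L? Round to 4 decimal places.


Dilution: M1*V1 = M2*V2, solve for M2.
M2 = M1*V1 / V2
M2 = 11.79 * 41 / 1207
M2 = 483.39 / 1207
M2 = 0.40048882 mol/L, rounded to 4 dp:

0.4005 mol/L


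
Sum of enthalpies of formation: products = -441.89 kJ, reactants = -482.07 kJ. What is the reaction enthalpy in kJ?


dH_rxn = sum(dH_f products) - sum(dH_f reactants)
dH_rxn = -441.89 - (-482.07)
dH_rxn = 40.18 kJ:

40.18 kJ


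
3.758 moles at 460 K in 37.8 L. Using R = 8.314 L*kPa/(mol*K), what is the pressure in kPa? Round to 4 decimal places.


PV = nRT, solve for P = nRT / V.
nRT = 3.758 * 8.314 * 460 = 14372.2455
P = 14372.2455 / 37.8
P = 380.21813492 kPa, rounded to 4 dp:

380.2181 kPa


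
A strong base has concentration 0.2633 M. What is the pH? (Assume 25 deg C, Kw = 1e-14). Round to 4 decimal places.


A strong base dissociates completely, so [OH-] equals the given concentration.
pOH = -log10([OH-]) = -log10(0.2633) = 0.579549
pH = 14 - pOH = 14 - 0.579549
pH = 13.420451, rounded to 4 dp:

13.4205


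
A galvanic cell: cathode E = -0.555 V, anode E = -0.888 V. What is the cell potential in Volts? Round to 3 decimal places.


Standard cell potential: E_cell = E_cathode - E_anode.
E_cell = -0.555 - (-0.888)
E_cell = 0.333 V, rounded to 3 dp:

0.333 V


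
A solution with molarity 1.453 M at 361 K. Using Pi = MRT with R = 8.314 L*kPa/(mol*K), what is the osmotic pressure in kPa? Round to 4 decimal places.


Osmotic pressure (van't Hoff): Pi = M*R*T.
RT = 8.314 * 361 = 3001.354
Pi = 1.453 * 3001.354
Pi = 4360.967362 kPa, rounded to 4 dp:

4360.9674 kPa


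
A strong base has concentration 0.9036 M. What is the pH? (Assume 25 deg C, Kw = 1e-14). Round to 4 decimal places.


A strong base dissociates completely, so [OH-] equals the given concentration.
pOH = -log10([OH-]) = -log10(0.9036) = 0.044024
pH = 14 - pOH = 14 - 0.044024
pH = 13.955976, rounded to 4 dp:

13.9560


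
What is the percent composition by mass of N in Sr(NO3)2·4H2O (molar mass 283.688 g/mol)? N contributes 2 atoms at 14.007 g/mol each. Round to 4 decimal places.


pct = 100 * (n_elem * M_elem) / M_total
mass_contribution = 2 * 14.007 = 28.014 g/mol
pct = 100 * 28.014 / 283.688
pct = 9.87493303 %, rounded to 4 dp:

9.8749 %


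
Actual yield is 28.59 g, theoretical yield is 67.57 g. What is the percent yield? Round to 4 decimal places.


% yield = 100 * actual / theoretical
% yield = 100 * 28.59 / 67.57
% yield = 42.31167678 %, rounded to 4 dp:

42.3117 %


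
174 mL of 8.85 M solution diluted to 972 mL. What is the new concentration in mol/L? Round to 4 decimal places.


Dilution: M1*V1 = M2*V2, solve for M2.
M2 = M1*V1 / V2
M2 = 8.85 * 174 / 972
M2 = 1539.9 / 972
M2 = 1.58425926 mol/L, rounded to 4 dp:

1.5843 mol/L


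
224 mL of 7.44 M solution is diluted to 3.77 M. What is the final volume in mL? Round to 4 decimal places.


Dilution: M1*V1 = M2*V2, solve for V2.
V2 = M1*V1 / M2
V2 = 7.44 * 224 / 3.77
V2 = 1666.56 / 3.77
V2 = 442.05835544 mL, rounded to 4 dp:

442.0584 mL


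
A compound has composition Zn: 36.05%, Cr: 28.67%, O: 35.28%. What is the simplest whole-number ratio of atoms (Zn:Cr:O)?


Assume 100 g of compound, divide each mass% by atomic mass to get moles, then normalize by the smallest to get a raw atom ratio.
Moles per 100 g: Zn: 36.05/65.38 = 0.5514, Cr: 28.67/51.996 = 0.5514, O: 35.28/15.999 = 2.2051
Raw ratio (divide by min = 0.5514): Zn: 1.0, Cr: 1.0, O: 3.999
Multiply by 1 to clear fractions: Zn: 1.0 ~= 1, Cr: 1.0 ~= 1, O: 3.999 ~= 4
Reduce by GCD to get the simplest whole-number ratio:

1:1:4


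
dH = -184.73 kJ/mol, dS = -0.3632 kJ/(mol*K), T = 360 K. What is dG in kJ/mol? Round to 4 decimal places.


Gibbs: dG = dH - T*dS (consistent units, dS already in kJ/(mol*K)).
T*dS = 360 * -0.3632 = -130.752
dG = -184.73 - (-130.752)
dG = -53.978 kJ/mol, rounded to 4 dp:

-53.9780 kJ/mol


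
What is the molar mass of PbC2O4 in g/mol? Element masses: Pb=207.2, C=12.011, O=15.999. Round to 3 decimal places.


M = sum(count * atomic_mass) over atoms.
M = 1*207.2 + 2*12.011 + 4*15.999
M = 207.2 + 24.022 + 63.996
M = 295.218 g/mol, rounded to 3 dp:

295.218 g/mol


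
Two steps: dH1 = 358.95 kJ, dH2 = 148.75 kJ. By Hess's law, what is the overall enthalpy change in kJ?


Hess's law: enthalpy is a state function, so add the step enthalpies.
dH_total = dH1 + dH2 = 358.95 + (148.75)
dH_total = 507.7 kJ:

507.70 kJ


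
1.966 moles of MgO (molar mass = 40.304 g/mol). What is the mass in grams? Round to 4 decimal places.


mass = n * M
mass = 1.966 * 40.304
mass = 79.237664 g, rounded to 4 dp:

79.2377 g


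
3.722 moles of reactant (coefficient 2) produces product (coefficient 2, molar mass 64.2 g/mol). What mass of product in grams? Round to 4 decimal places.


Use the coefficient ratio to convert reactant moles to product moles, then multiply by the product's molar mass.
moles_P = moles_R * (coeff_P / coeff_R) = 3.722 * (2/2) = 3.722
mass_P = moles_P * M_P = 3.722 * 64.2
mass_P = 238.9524 g, rounded to 4 dp:

238.9524 g


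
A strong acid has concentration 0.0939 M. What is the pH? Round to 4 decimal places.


A strong acid dissociates completely, so [H+] equals the given concentration.
pH = -log10([H+]) = -log10(0.0939)
pH = 1.02733441, rounded to 4 dp:

1.0273


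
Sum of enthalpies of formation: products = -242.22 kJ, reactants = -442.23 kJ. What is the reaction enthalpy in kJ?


dH_rxn = sum(dH_f products) - sum(dH_f reactants)
dH_rxn = -242.22 - (-442.23)
dH_rxn = 200.01 kJ:

200.01 kJ


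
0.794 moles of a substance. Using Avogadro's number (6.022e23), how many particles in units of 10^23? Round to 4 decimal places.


N = n * NA, then divide by 1e23 for the requested units.
N / 1e23 = n * 6.022
N / 1e23 = 0.794 * 6.022
N / 1e23 = 4.781468, rounded to 4 dp:

4.7815


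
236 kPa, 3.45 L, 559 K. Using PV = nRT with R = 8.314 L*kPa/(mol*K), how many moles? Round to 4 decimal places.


PV = nRT, solve for n = PV / (RT).
PV = 236 * 3.45 = 814.2
RT = 8.314 * 559 = 4647.526
n = 814.2 / 4647.526
n = 0.17518998 mol, rounded to 4 dp:

0.1752 mol


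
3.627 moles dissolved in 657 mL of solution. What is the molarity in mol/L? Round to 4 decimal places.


Convert volume to liters: V_L = V_mL / 1000.
V_L = 657 / 1000 = 0.657 L
M = n / V_L = 3.627 / 0.657
M = 5.52054795 mol/L, rounded to 4 dp:

5.5205 mol/L


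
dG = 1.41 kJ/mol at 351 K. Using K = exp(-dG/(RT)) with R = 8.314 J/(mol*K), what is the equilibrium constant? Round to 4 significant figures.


dG is in kJ/mol; multiply by 1000 to match R in J/(mol*K).
RT = 8.314 * 351 = 2918.214 J/mol
exponent = -dG*1000 / (RT) = -(1.41*1000) / 2918.214 = -0.48317224
K = exp(-0.48317224)
K = 0.61682357, rounded to 4 significant figures:

0.6168


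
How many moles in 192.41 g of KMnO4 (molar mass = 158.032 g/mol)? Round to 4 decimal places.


n = mass / M
n = 192.41 / 158.032
n = 1.21753822 mol, rounded to 4 dp:

1.2175 mol


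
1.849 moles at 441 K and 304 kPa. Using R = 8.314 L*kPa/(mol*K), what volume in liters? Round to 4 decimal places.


PV = nRT, solve for V = nRT / P.
nRT = 1.849 * 8.314 * 441 = 6779.3104
V = 6779.3104 / 304
V = 22.30036316 L, rounded to 4 dp:

22.3004 L


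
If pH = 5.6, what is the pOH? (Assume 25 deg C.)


At 25 deg C, pH + pOH = 14.
pOH = 14 - pH = 14 - 5.6
pOH = 8.4:

8.40


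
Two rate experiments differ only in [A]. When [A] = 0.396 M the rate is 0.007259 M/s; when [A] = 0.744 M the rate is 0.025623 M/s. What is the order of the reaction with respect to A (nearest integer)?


Rate is proportional to [A]^n, so rate2/rate1 = ([A]2/[A]1)^n. Take logs to solve for n.
rate2/rate1 = 0.025623 / 0.007259 = 3.5298
[A]2/[A]1 = 0.744 / 0.396 = 1.8788
n = ln(3.5298) / ln(1.8788) = 2.0
Nearest integer order:

2


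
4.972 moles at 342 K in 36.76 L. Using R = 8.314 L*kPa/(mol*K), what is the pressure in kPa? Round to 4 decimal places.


PV = nRT, solve for P = nRT / V.
nRT = 4.972 * 8.314 * 342 = 14137.3251
P = 14137.3251 / 36.76
P = 384.58446953 kPa, rounded to 4 dp:

384.5845 kPa


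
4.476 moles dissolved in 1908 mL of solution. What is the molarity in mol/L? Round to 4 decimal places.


Convert volume to liters: V_L = V_mL / 1000.
V_L = 1908 / 1000 = 1.908 L
M = n / V_L = 4.476 / 1.908
M = 2.34591195 mol/L, rounded to 4 dp:

2.3459 mol/L


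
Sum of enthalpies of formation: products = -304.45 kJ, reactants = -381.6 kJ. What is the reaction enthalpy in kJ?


dH_rxn = sum(dH_f products) - sum(dH_f reactants)
dH_rxn = -304.45 - (-381.6)
dH_rxn = 77.15 kJ:

77.15 kJ


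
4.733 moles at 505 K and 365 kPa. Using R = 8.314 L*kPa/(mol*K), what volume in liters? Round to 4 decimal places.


PV = nRT, solve for V = nRT / P.
nRT = 4.733 * 8.314 * 505 = 19871.8318
V = 19871.8318 / 365
V = 54.44337479 L, rounded to 4 dp:

54.4434 L


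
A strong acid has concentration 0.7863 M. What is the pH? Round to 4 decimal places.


A strong acid dissociates completely, so [H+] equals the given concentration.
pH = -log10([H+]) = -log10(0.7863)
pH = 0.10441172, rounded to 4 dp:

0.1044


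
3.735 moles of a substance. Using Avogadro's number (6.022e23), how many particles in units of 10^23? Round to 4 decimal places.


N = n * NA, then divide by 1e23 for the requested units.
N / 1e23 = n * 6.022
N / 1e23 = 3.735 * 6.022
N / 1e23 = 22.49217, rounded to 4 dp:

22.4922


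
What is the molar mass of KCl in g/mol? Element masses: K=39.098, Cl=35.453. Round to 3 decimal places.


M = sum(count * atomic_mass) over atoms.
M = 1*39.098 + 1*35.453
M = 39.098 + 35.453
M = 74.551 g/mol, rounded to 3 dp:

74.551 g/mol


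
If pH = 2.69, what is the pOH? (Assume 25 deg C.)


At 25 deg C, pH + pOH = 14.
pOH = 14 - pH = 14 - 2.69
pOH = 11.31:

11.31


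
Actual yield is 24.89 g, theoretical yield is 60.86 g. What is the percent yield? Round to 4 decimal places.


% yield = 100 * actual / theoretical
% yield = 100 * 24.89 / 60.86
% yield = 40.89714098 %, rounded to 4 dp:

40.8971 %


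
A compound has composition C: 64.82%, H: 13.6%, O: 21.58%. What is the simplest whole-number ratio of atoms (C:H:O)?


Assume 100 g of compound, divide each mass% by atomic mass to get moles, then normalize by the smallest to get a raw atom ratio.
Moles per 100 g: C: 64.82/12.011 = 5.3967, H: 13.6/1.008 = 13.4921, O: 21.58/15.999 = 1.3488
Raw ratio (divide by min = 1.3488): C: 4.001, H: 10.003, O: 1.0
Multiply by 1 to clear fractions: C: 4.001 ~= 4, H: 10.003 ~= 10, O: 1.0 ~= 1
Reduce by GCD to get the simplest whole-number ratio:

4:10:1


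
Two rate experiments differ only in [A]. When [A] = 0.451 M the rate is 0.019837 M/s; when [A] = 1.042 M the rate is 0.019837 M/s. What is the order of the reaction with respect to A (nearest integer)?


Rate is proportional to [A]^n, so rate2/rate1 = ([A]2/[A]1)^n. Take logs to solve for n.
rate2/rate1 = 0.019837 / 0.019837 = 1.0
[A]2/[A]1 = 1.042 / 0.451 = 2.3104
n = ln(1.0) / ln(2.3104) = 0.0
Nearest integer order:

0


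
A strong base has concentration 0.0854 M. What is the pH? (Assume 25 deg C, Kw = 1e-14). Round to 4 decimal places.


A strong base dissociates completely, so [OH-] equals the given concentration.
pOH = -log10([OH-]) = -log10(0.0854) = 1.068542
pH = 14 - pOH = 14 - 1.068542
pH = 12.931458, rounded to 4 dp:

12.9315


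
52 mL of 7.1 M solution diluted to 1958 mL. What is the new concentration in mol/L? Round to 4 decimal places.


Dilution: M1*V1 = M2*V2, solve for M2.
M2 = M1*V1 / V2
M2 = 7.1 * 52 / 1958
M2 = 369.2 / 1958
M2 = 0.18855975 mol/L, rounded to 4 dp:

0.1886 mol/L


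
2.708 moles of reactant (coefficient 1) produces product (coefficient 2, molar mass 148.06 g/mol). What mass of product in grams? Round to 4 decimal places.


Use the coefficient ratio to convert reactant moles to product moles, then multiply by the product's molar mass.
moles_P = moles_R * (coeff_P / coeff_R) = 2.708 * (2/1) = 5.416
mass_P = moles_P * M_P = 5.416 * 148.06
mass_P = 801.89296 g, rounded to 4 dp:

801.8930 g


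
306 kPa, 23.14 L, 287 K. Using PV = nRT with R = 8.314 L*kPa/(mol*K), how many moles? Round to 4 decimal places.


PV = nRT, solve for n = PV / (RT).
PV = 306 * 23.14 = 7080.84
RT = 8.314 * 287 = 2386.118
n = 7080.84 / 2386.118
n = 2.9675146 mol, rounded to 4 dp:

2.9675 mol


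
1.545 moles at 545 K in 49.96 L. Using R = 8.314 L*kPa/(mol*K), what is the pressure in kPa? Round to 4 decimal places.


PV = nRT, solve for P = nRT / V.
nRT = 1.545 * 8.314 * 545 = 7000.5958
P = 7000.5958 / 49.96
P = 140.12401521 kPa, rounded to 4 dp:

140.1240 kPa


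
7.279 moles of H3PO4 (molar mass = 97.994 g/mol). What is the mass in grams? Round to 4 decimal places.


mass = n * M
mass = 7.279 * 97.994
mass = 713.298326 g, rounded to 4 dp:

713.2983 g


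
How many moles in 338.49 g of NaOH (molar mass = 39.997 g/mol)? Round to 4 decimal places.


n = mass / M
n = 338.49 / 39.997
n = 8.46288472 mol, rounded to 4 dp:

8.4629 mol


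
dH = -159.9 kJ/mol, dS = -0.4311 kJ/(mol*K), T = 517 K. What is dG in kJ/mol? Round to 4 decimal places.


Gibbs: dG = dH - T*dS (consistent units, dS already in kJ/(mol*K)).
T*dS = 517 * -0.4311 = -222.8787
dG = -159.9 - (-222.8787)
dG = 62.9787 kJ/mol, rounded to 4 dp:

62.9787 kJ/mol


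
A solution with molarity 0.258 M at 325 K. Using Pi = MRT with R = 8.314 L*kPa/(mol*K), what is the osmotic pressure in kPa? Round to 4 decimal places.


Osmotic pressure (van't Hoff): Pi = M*R*T.
RT = 8.314 * 325 = 2702.05
Pi = 0.258 * 2702.05
Pi = 697.1289 kPa, rounded to 4 dp:

697.1289 kPa


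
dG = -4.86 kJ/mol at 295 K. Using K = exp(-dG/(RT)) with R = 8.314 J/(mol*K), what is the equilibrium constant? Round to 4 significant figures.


dG is in kJ/mol; multiply by 1000 to match R in J/(mol*K).
RT = 8.314 * 295 = 2452.63 J/mol
exponent = -dG*1000 / (RT) = -(-4.86*1000) / 2452.63 = 1.98154634
K = exp(1.98154634)
K = 7.2539514, rounded to 4 significant figures:

7.254


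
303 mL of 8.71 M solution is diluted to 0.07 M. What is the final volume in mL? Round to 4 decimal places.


Dilution: M1*V1 = M2*V2, solve for V2.
V2 = M1*V1 / M2
V2 = 8.71 * 303 / 0.07
V2 = 2639.13 / 0.07
V2 = 37701.85714286 mL, rounded to 4 dp:

37701.8571 mL


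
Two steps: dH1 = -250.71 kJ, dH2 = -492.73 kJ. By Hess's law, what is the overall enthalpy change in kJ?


Hess's law: enthalpy is a state function, so add the step enthalpies.
dH_total = dH1 + dH2 = -250.71 + (-492.73)
dH_total = -743.44 kJ:

-743.44 kJ


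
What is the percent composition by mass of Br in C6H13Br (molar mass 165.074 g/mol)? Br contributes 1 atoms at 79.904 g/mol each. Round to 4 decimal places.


pct = 100 * (n_elem * M_elem) / M_total
mass_contribution = 1 * 79.904 = 79.904 g/mol
pct = 100 * 79.904 / 165.074
pct = 48.40495778 %, rounded to 4 dp:

48.4050 %


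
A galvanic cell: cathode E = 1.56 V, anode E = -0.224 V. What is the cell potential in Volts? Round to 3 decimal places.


Standard cell potential: E_cell = E_cathode - E_anode.
E_cell = 1.56 - (-0.224)
E_cell = 1.784 V, rounded to 3 dp:

1.784 V


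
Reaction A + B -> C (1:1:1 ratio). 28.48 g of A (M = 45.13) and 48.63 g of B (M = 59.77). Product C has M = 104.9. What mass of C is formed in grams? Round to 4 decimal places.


Find moles of each reactant; the smaller value is the limiting reagent in a 1:1:1 reaction, so moles_C equals moles of the limiter.
n_A = mass_A / M_A = 28.48 / 45.13 = 0.631066 mol
n_B = mass_B / M_B = 48.63 / 59.77 = 0.813619 mol
Limiting reagent: A (smaller), n_limiting = 0.631066 mol
mass_C = n_limiting * M_C = 0.631066 * 104.9
mass_C = 66.1988234 g, rounded to 4 dp:

66.1988 g


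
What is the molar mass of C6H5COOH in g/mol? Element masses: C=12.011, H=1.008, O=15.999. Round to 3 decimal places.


M = sum(count * atomic_mass) over atoms.
M = 7*12.011 + 6*1.008 + 2*15.999
M = 84.077 + 6.048 + 31.998
M = 122.123 g/mol, rounded to 3 dp:

122.123 g/mol


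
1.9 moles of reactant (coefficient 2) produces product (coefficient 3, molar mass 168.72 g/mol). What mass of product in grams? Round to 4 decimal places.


Use the coefficient ratio to convert reactant moles to product moles, then multiply by the product's molar mass.
moles_P = moles_R * (coeff_P / coeff_R) = 1.9 * (3/2) = 2.85
mass_P = moles_P * M_P = 2.85 * 168.72
mass_P = 480.852 g, rounded to 4 dp:

480.8520 g


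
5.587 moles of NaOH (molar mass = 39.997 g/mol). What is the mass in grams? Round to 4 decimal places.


mass = n * M
mass = 5.587 * 39.997
mass = 223.463239 g, rounded to 4 dp:

223.4632 g


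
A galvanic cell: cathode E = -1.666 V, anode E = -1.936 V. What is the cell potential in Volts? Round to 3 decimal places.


Standard cell potential: E_cell = E_cathode - E_anode.
E_cell = -1.666 - (-1.936)
E_cell = 0.27 V, rounded to 3 dp:

0.270 V


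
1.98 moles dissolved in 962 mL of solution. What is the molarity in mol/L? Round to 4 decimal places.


Convert volume to liters: V_L = V_mL / 1000.
V_L = 962 / 1000 = 0.962 L
M = n / V_L = 1.98 / 0.962
M = 2.05821206 mol/L, rounded to 4 dp:

2.0582 mol/L


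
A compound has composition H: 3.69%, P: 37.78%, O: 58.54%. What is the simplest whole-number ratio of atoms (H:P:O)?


Assume 100 g of compound, divide each mass% by atomic mass to get moles, then normalize by the smallest to get a raw atom ratio.
Moles per 100 g: H: 3.69/1.008 = 3.6607, P: 37.78/30.974 = 1.2197, O: 58.54/15.999 = 3.659
Raw ratio (divide by min = 1.2197): H: 3.001, P: 1.0, O: 3.0
Multiply by 1 to clear fractions: H: 3.001 ~= 3, P: 1.0 ~= 1, O: 3.0 ~= 3
Reduce by GCD to get the simplest whole-number ratio:

3:1:3


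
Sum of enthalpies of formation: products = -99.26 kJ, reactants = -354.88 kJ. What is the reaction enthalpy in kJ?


dH_rxn = sum(dH_f products) - sum(dH_f reactants)
dH_rxn = -99.26 - (-354.88)
dH_rxn = 255.62 kJ:

255.62 kJ


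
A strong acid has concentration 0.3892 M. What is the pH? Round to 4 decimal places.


A strong acid dissociates completely, so [H+] equals the given concentration.
pH = -log10([H+]) = -log10(0.3892)
pH = 0.40982717, rounded to 4 dp:

0.4098


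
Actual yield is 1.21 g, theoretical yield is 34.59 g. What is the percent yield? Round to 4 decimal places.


% yield = 100 * actual / theoretical
% yield = 100 * 1.21 / 34.59
% yield = 3.49812084 %, rounded to 4 dp:

3.4981 %


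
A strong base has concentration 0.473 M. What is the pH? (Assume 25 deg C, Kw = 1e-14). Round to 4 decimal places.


A strong base dissociates completely, so [OH-] equals the given concentration.
pOH = -log10([OH-]) = -log10(0.473) = 0.325139
pH = 14 - pOH = 14 - 0.325139
pH = 13.674861, rounded to 4 dp:

13.6749


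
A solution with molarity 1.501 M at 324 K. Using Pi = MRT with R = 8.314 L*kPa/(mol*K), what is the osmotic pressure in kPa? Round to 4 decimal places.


Osmotic pressure (van't Hoff): Pi = M*R*T.
RT = 8.314 * 324 = 2693.736
Pi = 1.501 * 2693.736
Pi = 4043.297736 kPa, rounded to 4 dp:

4043.2977 kPa


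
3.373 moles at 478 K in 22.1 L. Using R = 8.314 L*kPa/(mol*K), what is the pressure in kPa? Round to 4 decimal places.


PV = nRT, solve for P = nRT / V.
nRT = 3.373 * 8.314 * 478 = 13404.6123
P = 13404.6123 / 22.1
P = 606.54354299 kPa, rounded to 4 dp:

606.5435 kPa


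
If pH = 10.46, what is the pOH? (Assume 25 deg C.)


At 25 deg C, pH + pOH = 14.
pOH = 14 - pH = 14 - 10.46
pOH = 3.54:

3.54


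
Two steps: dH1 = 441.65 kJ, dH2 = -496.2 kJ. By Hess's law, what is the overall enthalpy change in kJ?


Hess's law: enthalpy is a state function, so add the step enthalpies.
dH_total = dH1 + dH2 = 441.65 + (-496.2)
dH_total = -54.55 kJ:

-54.55 kJ


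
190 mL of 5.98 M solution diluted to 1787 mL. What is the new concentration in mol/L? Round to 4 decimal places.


Dilution: M1*V1 = M2*V2, solve for M2.
M2 = M1*V1 / V2
M2 = 5.98 * 190 / 1787
M2 = 1136.2 / 1787
M2 = 0.63581421 mol/L, rounded to 4 dp:

0.6358 mol/L


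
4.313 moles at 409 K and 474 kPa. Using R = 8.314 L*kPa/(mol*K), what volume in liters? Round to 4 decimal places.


PV = nRT, solve for V = nRT / P.
nRT = 4.313 * 8.314 * 409 = 14666.0373
V = 14666.0373 / 474
V = 30.94100696 L, rounded to 4 dp:

30.9410 L


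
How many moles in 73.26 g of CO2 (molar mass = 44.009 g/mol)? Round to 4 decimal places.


n = mass / M
n = 73.26 / 44.009
n = 1.6646595 mol, rounded to 4 dp:

1.6647 mol


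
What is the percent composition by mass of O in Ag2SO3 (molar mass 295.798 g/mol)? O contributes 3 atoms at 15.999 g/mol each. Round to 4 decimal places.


pct = 100 * (n_elem * M_elem) / M_total
mass_contribution = 3 * 15.999 = 47.997 g/mol
pct = 100 * 47.997 / 295.798
pct = 16.22627604 %, rounded to 4 dp:

16.2263 %


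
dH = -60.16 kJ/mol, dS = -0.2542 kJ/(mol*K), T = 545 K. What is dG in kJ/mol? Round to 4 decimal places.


Gibbs: dG = dH - T*dS (consistent units, dS already in kJ/(mol*K)).
T*dS = 545 * -0.2542 = -138.539
dG = -60.16 - (-138.539)
dG = 78.379 kJ/mol, rounded to 4 dp:

78.3790 kJ/mol


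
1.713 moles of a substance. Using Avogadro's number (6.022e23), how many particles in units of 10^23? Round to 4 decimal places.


N = n * NA, then divide by 1e23 for the requested units.
N / 1e23 = n * 6.022
N / 1e23 = 1.713 * 6.022
N / 1e23 = 10.315686, rounded to 4 dp:

10.3157


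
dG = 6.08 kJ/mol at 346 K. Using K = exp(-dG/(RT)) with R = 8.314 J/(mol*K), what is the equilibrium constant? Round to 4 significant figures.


dG is in kJ/mol; multiply by 1000 to match R in J/(mol*K).
RT = 8.314 * 346 = 2876.644 J/mol
exponent = -dG*1000 / (RT) = -(6.08*1000) / 2876.644 = -2.11357401
K = exp(-2.11357401)
K = 0.12080543, rounded to 4 significant figures:

0.1208


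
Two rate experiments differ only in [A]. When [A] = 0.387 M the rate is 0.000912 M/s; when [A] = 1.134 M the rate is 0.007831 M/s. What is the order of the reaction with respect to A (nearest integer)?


Rate is proportional to [A]^n, so rate2/rate1 = ([A]2/[A]1)^n. Take logs to solve for n.
rate2/rate1 = 0.007831 / 0.000912 = 8.5866
[A]2/[A]1 = 1.134 / 0.387 = 2.9302
n = ln(8.5866) / ln(2.9302) = 2.0
Nearest integer order:

2


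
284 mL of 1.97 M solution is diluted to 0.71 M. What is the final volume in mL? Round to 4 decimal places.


Dilution: M1*V1 = M2*V2, solve for V2.
V2 = M1*V1 / M2
V2 = 1.97 * 284 / 0.71
V2 = 559.48 / 0.71
V2 = 788.0 mL, rounded to 4 dp:

788.0000 mL


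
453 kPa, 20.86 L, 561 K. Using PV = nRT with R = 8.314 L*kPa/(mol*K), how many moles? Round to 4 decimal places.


PV = nRT, solve for n = PV / (RT).
PV = 453 * 20.86 = 9449.58
RT = 8.314 * 561 = 4664.154
n = 9449.58 / 4664.154
n = 2.02600086 mol, rounded to 4 dp:

2.0260 mol


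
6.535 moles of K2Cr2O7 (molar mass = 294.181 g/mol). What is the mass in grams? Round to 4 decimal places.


mass = n * M
mass = 6.535 * 294.181
mass = 1922.472835 g, rounded to 4 dp:

1922.4728 g


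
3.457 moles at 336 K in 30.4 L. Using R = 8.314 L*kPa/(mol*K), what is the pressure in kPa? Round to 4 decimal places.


PV = nRT, solve for P = nRT / V.
nRT = 3.457 * 8.314 * 336 = 9657.1433
P = 9657.1433 / 30.4
P = 317.6691875 kPa, rounded to 4 dp:

317.6692 kPa


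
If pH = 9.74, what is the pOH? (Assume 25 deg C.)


At 25 deg C, pH + pOH = 14.
pOH = 14 - pH = 14 - 9.74
pOH = 4.26:

4.26


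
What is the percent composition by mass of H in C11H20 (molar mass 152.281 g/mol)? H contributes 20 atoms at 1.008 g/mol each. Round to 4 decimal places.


pct = 100 * (n_elem * M_elem) / M_total
mass_contribution = 20 * 1.008 = 20.16 g/mol
pct = 100 * 20.16 / 152.281
pct = 13.23868375 %, rounded to 4 dp:

13.2387 %


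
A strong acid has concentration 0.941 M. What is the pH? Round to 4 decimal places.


A strong acid dissociates completely, so [H+] equals the given concentration.
pH = -log10([H+]) = -log10(0.941)
pH = 0.02641038, rounded to 4 dp:

0.0264


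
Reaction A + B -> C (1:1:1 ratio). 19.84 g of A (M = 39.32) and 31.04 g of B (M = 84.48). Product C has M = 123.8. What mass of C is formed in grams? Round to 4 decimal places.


Find moles of each reactant; the smaller value is the limiting reagent in a 1:1:1 reaction, so moles_C equals moles of the limiter.
n_A = mass_A / M_A = 19.84 / 39.32 = 0.504578 mol
n_B = mass_B / M_B = 31.04 / 84.48 = 0.367424 mol
Limiting reagent: B (smaller), n_limiting = 0.367424 mol
mass_C = n_limiting * M_C = 0.367424 * 123.8
mass_C = 45.4870912 g, rounded to 4 dp:

45.4871 g


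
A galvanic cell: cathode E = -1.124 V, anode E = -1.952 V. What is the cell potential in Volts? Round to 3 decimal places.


Standard cell potential: E_cell = E_cathode - E_anode.
E_cell = -1.124 - (-1.952)
E_cell = 0.828 V, rounded to 3 dp:

0.828 V


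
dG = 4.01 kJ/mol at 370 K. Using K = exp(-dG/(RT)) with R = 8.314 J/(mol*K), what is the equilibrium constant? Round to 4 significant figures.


dG is in kJ/mol; multiply by 1000 to match R in J/(mol*K).
RT = 8.314 * 370 = 3076.18 J/mol
exponent = -dG*1000 / (RT) = -(4.01*1000) / 3076.18 = -1.30356481
K = exp(-1.30356481)
K = 0.271562, rounded to 4 significant figures:

0.2716


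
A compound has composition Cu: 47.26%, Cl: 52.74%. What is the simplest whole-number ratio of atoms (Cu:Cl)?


Assume 100 g of compound, divide each mass% by atomic mass to get moles, then normalize by the smallest to get a raw atom ratio.
Moles per 100 g: Cu: 47.26/63.546 = 0.7437, Cl: 52.74/35.453 = 1.4876
Raw ratio (divide by min = 0.7437): Cu: 1.0, Cl: 2.0
Multiply by 1 to clear fractions: Cu: 1.0 ~= 1, Cl: 2.0 ~= 2
Reduce by GCD to get the simplest whole-number ratio:

1:2


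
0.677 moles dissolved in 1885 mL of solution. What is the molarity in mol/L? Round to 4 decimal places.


Convert volume to liters: V_L = V_mL / 1000.
V_L = 1885 / 1000 = 1.885 L
M = n / V_L = 0.677 / 1.885
M = 0.35915119 mol/L, rounded to 4 dp:

0.3592 mol/L


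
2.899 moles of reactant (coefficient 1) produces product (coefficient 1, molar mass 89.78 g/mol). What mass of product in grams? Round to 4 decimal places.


Use the coefficient ratio to convert reactant moles to product moles, then multiply by the product's molar mass.
moles_P = moles_R * (coeff_P / coeff_R) = 2.899 * (1/1) = 2.899
mass_P = moles_P * M_P = 2.899 * 89.78
mass_P = 260.27222 g, rounded to 4 dp:

260.2722 g


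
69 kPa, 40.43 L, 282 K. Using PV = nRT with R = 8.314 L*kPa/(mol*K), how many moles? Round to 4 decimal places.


PV = nRT, solve for n = PV / (RT).
PV = 69 * 40.43 = 2789.67
RT = 8.314 * 282 = 2344.548
n = 2789.67 / 2344.548
n = 1.18985408 mol, rounded to 4 dp:

1.1899 mol


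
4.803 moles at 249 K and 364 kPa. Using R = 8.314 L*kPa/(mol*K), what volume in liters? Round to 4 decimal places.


PV = nRT, solve for V = nRT / P.
nRT = 4.803 * 8.314 * 249 = 9943.1034
V = 9943.1034 / 364
V = 27.31621813 L, rounded to 4 dp:

27.3162 L


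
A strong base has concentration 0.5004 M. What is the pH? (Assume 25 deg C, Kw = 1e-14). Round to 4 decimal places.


A strong base dissociates completely, so [OH-] equals the given concentration.
pOH = -log10([OH-]) = -log10(0.5004) = 0.300683
pH = 14 - pOH = 14 - 0.300683
pH = 13.699317, rounded to 4 dp:

13.6993


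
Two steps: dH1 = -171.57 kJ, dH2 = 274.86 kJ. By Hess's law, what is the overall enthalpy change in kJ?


Hess's law: enthalpy is a state function, so add the step enthalpies.
dH_total = dH1 + dH2 = -171.57 + (274.86)
dH_total = 103.29 kJ:

103.29 kJ


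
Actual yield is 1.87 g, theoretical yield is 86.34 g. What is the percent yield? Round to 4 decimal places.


% yield = 100 * actual / theoretical
% yield = 100 * 1.87 / 86.34
% yield = 2.16585592 %, rounded to 4 dp:

2.1659 %


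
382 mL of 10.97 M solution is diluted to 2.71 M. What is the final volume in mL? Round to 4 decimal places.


Dilution: M1*V1 = M2*V2, solve for V2.
V2 = M1*V1 / M2
V2 = 10.97 * 382 / 2.71
V2 = 4190.54 / 2.71
V2 = 1546.32472325 mL, rounded to 4 dp:

1546.3247 mL


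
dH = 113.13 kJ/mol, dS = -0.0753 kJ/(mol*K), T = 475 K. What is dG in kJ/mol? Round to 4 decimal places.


Gibbs: dG = dH - T*dS (consistent units, dS already in kJ/(mol*K)).
T*dS = 475 * -0.0753 = -35.7675
dG = 113.13 - (-35.7675)
dG = 148.8975 kJ/mol, rounded to 4 dp:

148.8975 kJ/mol


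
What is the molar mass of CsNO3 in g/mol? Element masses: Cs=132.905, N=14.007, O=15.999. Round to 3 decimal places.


M = sum(count * atomic_mass) over atoms.
M = 1*132.905 + 1*14.007 + 3*15.999
M = 132.905 + 14.007 + 47.997
M = 194.909 g/mol, rounded to 3 dp:

194.909 g/mol


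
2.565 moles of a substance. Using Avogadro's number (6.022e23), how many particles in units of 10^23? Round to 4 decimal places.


N = n * NA, then divide by 1e23 for the requested units.
N / 1e23 = n * 6.022
N / 1e23 = 2.565 * 6.022
N / 1e23 = 15.44643, rounded to 4 dp:

15.4464


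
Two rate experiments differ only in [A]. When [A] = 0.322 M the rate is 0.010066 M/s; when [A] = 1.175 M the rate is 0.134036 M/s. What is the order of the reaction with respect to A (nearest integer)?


Rate is proportional to [A]^n, so rate2/rate1 = ([A]2/[A]1)^n. Take logs to solve for n.
rate2/rate1 = 0.134036 / 0.010066 = 13.3157
[A]2/[A]1 = 1.175 / 0.322 = 3.6491
n = ln(13.3157) / ln(3.6491) = 2.0
Nearest integer order:

2


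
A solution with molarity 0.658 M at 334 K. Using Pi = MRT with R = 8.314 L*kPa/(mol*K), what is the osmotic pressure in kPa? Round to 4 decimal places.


Osmotic pressure (van't Hoff): Pi = M*R*T.
RT = 8.314 * 334 = 2776.876
Pi = 0.658 * 2776.876
Pi = 1827.184408 kPa, rounded to 4 dp:

1827.1844 kPa


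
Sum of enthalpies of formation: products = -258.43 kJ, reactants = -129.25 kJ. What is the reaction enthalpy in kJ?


dH_rxn = sum(dH_f products) - sum(dH_f reactants)
dH_rxn = -258.43 - (-129.25)
dH_rxn = -129.18 kJ:

-129.18 kJ


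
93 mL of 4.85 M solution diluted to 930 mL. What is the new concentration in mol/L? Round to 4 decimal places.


Dilution: M1*V1 = M2*V2, solve for M2.
M2 = M1*V1 / V2
M2 = 4.85 * 93 / 930
M2 = 451.05 / 930
M2 = 0.485 mol/L, rounded to 4 dp:

0.4850 mol/L


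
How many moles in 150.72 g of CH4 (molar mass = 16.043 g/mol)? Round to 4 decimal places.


n = mass / M
n = 150.72 / 16.043
n = 9.39475161 mol, rounded to 4 dp:

9.3948 mol


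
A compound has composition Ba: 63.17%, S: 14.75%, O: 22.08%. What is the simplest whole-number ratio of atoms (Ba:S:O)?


Assume 100 g of compound, divide each mass% by atomic mass to get moles, then normalize by the smallest to get a raw atom ratio.
Moles per 100 g: Ba: 63.17/137.327 = 0.46, S: 14.75/32.065 = 0.46, O: 22.08/15.999 = 1.3801
Raw ratio (divide by min = 0.46): Ba: 1.0, S: 1.0, O: 3.0
Multiply by 1 to clear fractions: Ba: 1.0 ~= 1, S: 1.0 ~= 1, O: 3.0 ~= 3
Reduce by GCD to get the simplest whole-number ratio:

1:1:3


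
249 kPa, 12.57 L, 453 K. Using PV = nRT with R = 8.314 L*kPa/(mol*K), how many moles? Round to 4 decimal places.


PV = nRT, solve for n = PV / (RT).
PV = 249 * 12.57 = 3129.93
RT = 8.314 * 453 = 3766.242
n = 3129.93 / 3766.242
n = 0.83104856 mol, rounded to 4 dp:

0.8310 mol


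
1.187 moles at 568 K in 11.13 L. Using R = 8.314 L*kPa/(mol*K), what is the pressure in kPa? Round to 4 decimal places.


PV = nRT, solve for P = nRT / V.
nRT = 1.187 * 8.314 * 568 = 5605.4318
P = 5605.4318 / 11.13
P = 503.63268643 kPa, rounded to 4 dp:

503.6327 kPa
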